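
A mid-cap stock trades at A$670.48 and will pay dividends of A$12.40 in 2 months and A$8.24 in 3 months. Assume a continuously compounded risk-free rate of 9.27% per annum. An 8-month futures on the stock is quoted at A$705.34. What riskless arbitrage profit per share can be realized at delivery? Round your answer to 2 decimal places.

A$13.67 per share

PV(dividends) I = 12.40·e^(−0.0927·2/12) + 8.24·e^(−0.0927·3/12) = 20.2611
Fair futures F* = (S − I)·e^(rT) = (670.48 − 20.2611)·e^0.061800 = 650.2189 × 1.063750 = 691.6704
Market A$705.34 > fair 691.6704: forward overpriced → cash-and-carry (borrow at r, buy the stock and collect the dividends, short the forward).
Profit at T = |F_mkt − F*| = |705.34 − 691.6704| = A$13.67 per share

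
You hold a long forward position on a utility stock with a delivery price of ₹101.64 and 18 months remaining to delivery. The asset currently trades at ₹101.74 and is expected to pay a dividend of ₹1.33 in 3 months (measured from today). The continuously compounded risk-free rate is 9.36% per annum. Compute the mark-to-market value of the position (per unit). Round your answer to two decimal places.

₹12.11

PV(remaining dividends) I = 1.33·e^(−0.0936·3/12) = 1.2992
Current forward F = (S − I)·e^(rT) = (101.74 − 1.2992)·e^(0.0936·18/12) = 100.4408 × 1.150734 = 115.5806
Value (long) = (F − K)·e^(−rT) = (115.5806 − 101.64) × 0.869011 = 12.1145
Value = ₹12.11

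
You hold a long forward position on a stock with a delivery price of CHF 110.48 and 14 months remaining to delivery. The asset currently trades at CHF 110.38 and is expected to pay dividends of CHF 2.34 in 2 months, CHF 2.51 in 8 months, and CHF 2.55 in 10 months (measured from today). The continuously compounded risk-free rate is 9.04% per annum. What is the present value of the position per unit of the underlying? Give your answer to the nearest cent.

PV(remaining dividends) I = 2.34·e^(−0.0904·2/12) + 2.51·e^(−0.0904·8/12) + 2.55·e^(−0.0904·10/12) = 7.0332
Current forward F = (S − I)·e^(rT) = (110.38 − 7.0332)·e^(0.0904·14/12) = 103.3468 × 1.111229 = 114.8420
Value (long) = (F − K)·e^(−rT) = (114.8420 − 110.48) × 0.899904 = 3.9254
Value = CHF 3.93

CHF 3.93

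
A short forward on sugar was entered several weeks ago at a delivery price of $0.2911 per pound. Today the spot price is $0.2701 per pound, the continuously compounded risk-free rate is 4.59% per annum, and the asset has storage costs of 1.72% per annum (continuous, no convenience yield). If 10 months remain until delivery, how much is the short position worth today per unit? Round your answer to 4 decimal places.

Current fair forward for the remaining 10 months: F = S·e^((r + u)·T), (r + u) = 0.0459 + 0.0172 = 0.0631
F = 0.2701 · e^(0.0631 × 10/12) = 0.2701 × 1.053990 = 0.2847
Value of long forward = (F − K)·e^(−rT) = (0.2847 − 0.2911) · e^(−0.0459·10/12)
= -0.0064 × 0.962472 = -0.0062
Short position value = −(long value) = $0.0062

$0.0062 per pound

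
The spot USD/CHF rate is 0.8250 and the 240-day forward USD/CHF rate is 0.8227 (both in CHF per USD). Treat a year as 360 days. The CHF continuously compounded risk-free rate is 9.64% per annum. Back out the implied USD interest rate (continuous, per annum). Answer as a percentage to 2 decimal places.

10.06%

F = S·e^((r_CHF − r_USD)T) ⇒ r_USD = r_CHF − ln(F/S)/T
ln(0.8227/0.8250) = -0.002792; /(240/360) = -0.004188
r_USD = 0.0964 + 0.004188 = 0.100588
r_USD = 10.06%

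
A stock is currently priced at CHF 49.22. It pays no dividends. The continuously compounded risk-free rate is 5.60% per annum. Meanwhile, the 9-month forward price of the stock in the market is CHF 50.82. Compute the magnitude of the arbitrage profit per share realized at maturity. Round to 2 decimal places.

Fair forward: F* = S·e^(carry·T), with carry = r = 0.0560
F* = 49.22 · e^(0.0560 × 9/12) = 49.22 · e^0.042000 = 49.22 × 1.042894 = CHF 51.3312
Market CHF 50.82 < fair CHF 51.3312: forward underpriced → reverse cash-and-carry (short spot, go long the forward).
At maturity, profit = |F_mkt − F*| = |50.82 − 51.3312| = CHF 0.51 per share

CHF 0.51 per share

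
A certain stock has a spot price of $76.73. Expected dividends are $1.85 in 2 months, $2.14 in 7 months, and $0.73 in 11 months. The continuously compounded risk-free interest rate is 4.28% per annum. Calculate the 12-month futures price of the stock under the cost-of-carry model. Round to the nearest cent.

$75.26

PV(dividends) I = 1.85·e^(−0.0428·2/12) + 2.14·e^(−0.0428·7/12) + 0.73·e^(−0.0428·11/12)
I = 1.8369 + 2.0872 + 0.7019 = 4.6260
F = (S − I)·e^(rT) = (76.73 − 4.6260) · e^(0.0428·12/12)
= 72.1040 · e^0.042800 = 72.1040 × 1.043729 = $75.26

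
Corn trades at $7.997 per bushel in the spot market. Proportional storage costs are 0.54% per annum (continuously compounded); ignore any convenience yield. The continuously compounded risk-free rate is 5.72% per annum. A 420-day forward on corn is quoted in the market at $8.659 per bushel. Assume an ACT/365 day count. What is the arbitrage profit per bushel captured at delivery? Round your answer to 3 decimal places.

Fair forward: F* = S·e^(carry·T), with carry = (r + u) = 0.0572 + 0.0054 = 0.0626
F* = 7.997 · e^(0.0626 × 420/365) = 7.997 · e^0.072033 = 7.997 × 1.074691 = $8.5943
Market $8.659 > fair $8.5943: forward overpriced → cash-and-carry (buy spot, short the forward).
At maturity, profit = |F_mkt − F*| = |8.659 − 8.5943| = $0.065 per bushel

$0.065 per bushel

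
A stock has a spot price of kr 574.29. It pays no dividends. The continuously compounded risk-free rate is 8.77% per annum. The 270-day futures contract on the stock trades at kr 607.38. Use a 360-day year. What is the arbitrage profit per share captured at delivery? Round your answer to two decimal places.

Fair futures: F* = S·e^(carry·T), with carry = r = 0.0877
F* = 574.29 · e^(0.0877 × 270/360) = 574.29 · e^0.065775 = 574.29 × 1.067986 = kr 613.3337
Market kr 607.38 < fair kr 613.3337: forward underpriced → reverse cash-and-carry (short spot, go long the forward).
At maturity, profit = |F_mkt − F*| = |607.38 − 613.3337| = kr 5.95 per share

kr 5.95 per share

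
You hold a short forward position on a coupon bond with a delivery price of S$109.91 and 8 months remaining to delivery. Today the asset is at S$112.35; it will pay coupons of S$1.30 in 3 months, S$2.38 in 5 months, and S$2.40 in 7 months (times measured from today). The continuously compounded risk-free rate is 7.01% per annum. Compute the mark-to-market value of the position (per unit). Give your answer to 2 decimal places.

PV(remaining coupons) I = 1.30·e^(−0.0701·3/12) + 2.38·e^(−0.0701·5/12) + 2.40·e^(−0.0701·7/12) = 5.8927
Current forward F = (S − I)·e^(rT) = (112.35 − 5.8927)·e^(0.0701·8/12) = 106.4573 × 1.047843 = 111.5505
Value (long) = (F − K)·e^(−rT) = (111.5505 − 109.91) × 0.954342 = 1.5656
Short position value = −(long value) = -S$1.57

-S$1.57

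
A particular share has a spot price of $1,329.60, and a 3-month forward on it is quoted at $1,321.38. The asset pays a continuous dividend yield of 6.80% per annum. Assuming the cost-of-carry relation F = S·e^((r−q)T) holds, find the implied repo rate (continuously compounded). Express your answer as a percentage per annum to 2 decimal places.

4.32%

From F = S·e^((r−q)T): (r − q) = ln(F/S)/T
ln(1321.38/1329.60) = ln(0.993818) = -0.006201
(r − q) = -0.006201 / (3/12) = -0.024804
r = ln(F/S)/T + q = -0.024804 + 0.0680 = 0.043196
r = 4.32%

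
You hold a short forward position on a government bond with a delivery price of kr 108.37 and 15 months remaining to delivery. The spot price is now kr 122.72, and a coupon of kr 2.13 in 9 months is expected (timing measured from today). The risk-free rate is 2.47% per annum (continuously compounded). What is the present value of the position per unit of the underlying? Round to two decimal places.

-kr 15.55

PV(remaining coupons) I = 2.13·e^(−0.0247·9/12) = 2.0909
Current forward F = (S − I)·e^(rT) = (122.72 − 2.0909)·e^(0.0247·15/12) = 120.6291 × 1.031357 = 124.4117
Value (long) = (F − K)·e^(−rT) = (124.4117 − 108.37) × 0.969597 = 15.5540
Short position value = −(long value) = -kr 15.55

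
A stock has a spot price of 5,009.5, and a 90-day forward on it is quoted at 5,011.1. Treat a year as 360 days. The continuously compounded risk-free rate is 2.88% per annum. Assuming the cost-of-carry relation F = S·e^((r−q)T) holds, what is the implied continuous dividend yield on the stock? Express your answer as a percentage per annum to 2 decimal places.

From F = S·e^((r−q)T): (r − q) = ln(F/S)/T
ln(5011.1/5009.5) = ln(1.000319) = 0.000319
(r − q) = 0.000319 / (90/360) = 0.001276
q = r − ln(F/S)/T = 0.0288 − 0.001276 = 0.027524
q = 2.75%

2.75%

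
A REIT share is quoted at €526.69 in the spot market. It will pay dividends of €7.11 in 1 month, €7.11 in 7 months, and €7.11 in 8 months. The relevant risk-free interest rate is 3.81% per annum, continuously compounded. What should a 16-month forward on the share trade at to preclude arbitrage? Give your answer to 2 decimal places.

€532.07

PV(dividends) I = 7.11·e^(−0.0381·1/12) + 7.11·e^(−0.0381·7/12) + 7.11·e^(−0.0381·8/12)
I = 7.0875 + 6.9537 + 6.9317 = 20.9729
F = (S − I)·e^(rT) = (526.69 − 20.9729) · e^(0.0381·16/12)
= 505.7171 · e^0.050800 = 505.7171 × 1.052112 = €532.07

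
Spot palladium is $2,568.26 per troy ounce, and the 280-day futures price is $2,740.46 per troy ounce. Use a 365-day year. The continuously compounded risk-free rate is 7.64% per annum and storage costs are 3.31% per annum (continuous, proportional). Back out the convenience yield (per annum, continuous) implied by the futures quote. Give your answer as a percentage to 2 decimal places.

2.49%

F = S·e^((r+u−y)T) ⇒ (r+u−y) = ln(F/S)/T
ln(2740.46/2568.26) = 0.064897; /T ⇒ 0.084598
y = r + u − ln(F/S)/T = 0.0764 + 0.0331 − 0.084598 = 0.024902
y = 2.49%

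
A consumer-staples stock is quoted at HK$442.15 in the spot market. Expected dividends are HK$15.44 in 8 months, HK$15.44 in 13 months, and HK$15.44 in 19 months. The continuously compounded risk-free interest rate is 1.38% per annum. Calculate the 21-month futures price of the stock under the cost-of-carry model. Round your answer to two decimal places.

HK$406.23

PV(dividends) I = 15.44·e^(−0.0138·8/12) + 15.44·e^(−0.0138·13/12) + 15.44·e^(−0.0138·19/12)
I = 15.2986 + 15.2109 + 15.1063 = 45.6158
F = (S − I)·e^(rT) = (442.15 − 45.6158) · e^(0.0138·21/12)
= 396.5342 · e^0.024150 = 396.5342 × 1.024444 = HK$406.23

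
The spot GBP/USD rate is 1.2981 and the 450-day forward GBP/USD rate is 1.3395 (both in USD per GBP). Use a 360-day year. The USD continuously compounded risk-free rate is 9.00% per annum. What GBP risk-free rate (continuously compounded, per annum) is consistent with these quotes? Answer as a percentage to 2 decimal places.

6.49%

F = S·e^((r_USD − r_GBP)T) ⇒ r_GBP = r_USD − ln(F/S)/T
ln(1.3395/1.2981) = 0.031395; /(450/360) = 0.025116
r_GBP = 0.0900 − 0.025116 = 0.064884
r_GBP = 6.49%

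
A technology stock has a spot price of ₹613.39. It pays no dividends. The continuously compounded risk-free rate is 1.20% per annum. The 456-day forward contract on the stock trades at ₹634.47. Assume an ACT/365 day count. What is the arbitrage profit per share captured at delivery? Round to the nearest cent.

Fair forward: F* = S·e^(carry·T), with carry = r = 0.0120
F* = 613.39 · e^(0.0120 × 456/365) = 613.39 · e^0.014992 = 613.39 × 1.015105 = ₹622.6553
Market ₹634.47 > fair ₹622.6553: forward overpriced → cash-and-carry (buy spot, short the forward).
At maturity, profit = |F_mkt − F*| = |634.47 − 622.6553| = ₹11.81 per share

₹11.81 per share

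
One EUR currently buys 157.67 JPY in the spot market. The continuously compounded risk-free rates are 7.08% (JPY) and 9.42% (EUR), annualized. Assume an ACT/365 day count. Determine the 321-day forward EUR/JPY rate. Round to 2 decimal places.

154.46

F = S·e^((r_JPY − r_EUR)T) = 157.67 · e^((0.0708 − 0.0942) × 321/365)
= 157.67 · e^-0.020579 = 157.67 × 0.979631
F = 154.46 JPY per EUR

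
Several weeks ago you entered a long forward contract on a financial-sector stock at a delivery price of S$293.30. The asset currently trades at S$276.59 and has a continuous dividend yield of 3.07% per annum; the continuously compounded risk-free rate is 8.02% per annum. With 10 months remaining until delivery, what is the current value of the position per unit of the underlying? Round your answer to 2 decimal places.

-S$4.73

Current fair forward for the remaining 10 months: F = S·e^((r − q)·T), (r − q) = 0.0802 − 0.0307 = 0.0495
F = 276.59 · e^(0.0495 × 10/12) = 276.59 × 1.042113 = 288.2380
Value of long forward = (F − K)·e^(−rT) = (288.2380 − 293.30) · e^(−0.0802·10/12)
= -5.0620 × 0.935351 = -4.73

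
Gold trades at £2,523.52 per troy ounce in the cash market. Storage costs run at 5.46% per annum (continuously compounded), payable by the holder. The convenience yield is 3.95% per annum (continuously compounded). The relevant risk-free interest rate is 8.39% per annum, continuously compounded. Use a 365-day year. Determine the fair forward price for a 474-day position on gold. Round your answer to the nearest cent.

£2,869.73 per troy ounce

Net carry = r + u − y = 0.0839 + 0.0546 − 0.0395 = 0.0990
F = S·e^((r+u−y)T) = 2523.52 · e^(0.0990 × 474/365) = 2523.52 · e^0.12856438
= 2523.52 × 1.13719463 = £2,869.73 per troy ounce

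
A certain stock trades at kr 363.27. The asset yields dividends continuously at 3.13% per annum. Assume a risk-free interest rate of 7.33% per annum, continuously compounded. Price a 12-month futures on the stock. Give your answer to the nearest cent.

F = S·e^((r − q)T) = 363.27 · e^((0.0733 − 0.0313) × 12/12)
= 363.27 · e^0.042000 = 363.27 × 1.042894
F = kr 378.85

kr 378.85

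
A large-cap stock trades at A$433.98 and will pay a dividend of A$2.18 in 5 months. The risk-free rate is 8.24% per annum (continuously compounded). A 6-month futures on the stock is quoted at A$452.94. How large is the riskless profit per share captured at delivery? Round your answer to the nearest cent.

A$2.90 per share

PV(dividends) I = 2.18·e^(−0.0824·5/12) = 2.1064
Fair futures F* = (S − I)·e^(rT) = (433.98 − 2.1064)·e^0.041200 = 431.8736 × 1.042060 = 450.0382
Market A$452.94 > fair 450.0382: forward overpriced → cash-and-carry (borrow at r, buy the stock and collect the dividends, short the forward).
Profit at T = |F_mkt − F*| = |452.94 − 450.0382| = A$2.90 per share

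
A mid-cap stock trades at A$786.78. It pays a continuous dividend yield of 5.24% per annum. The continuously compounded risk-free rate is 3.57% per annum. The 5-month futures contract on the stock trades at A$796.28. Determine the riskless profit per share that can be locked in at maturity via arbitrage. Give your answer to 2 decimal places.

A$14.96 per share

Fair futures: F* = S·e^(carry·T), with carry = (r − q) = 0.0357 − 0.0524 = -0.0167
F* = 786.78 · e^(-0.0167 × 5/12) = 786.78 · e^-0.006958 = 786.78 × 0.993066 = A$781.3245
Market A$796.28 > fair A$781.3245: forward overpriced → cash-and-carry (buy spot, short the forward).
At maturity, profit = |F_mkt − F*| = |796.28 − 781.3245| = A$14.96 per share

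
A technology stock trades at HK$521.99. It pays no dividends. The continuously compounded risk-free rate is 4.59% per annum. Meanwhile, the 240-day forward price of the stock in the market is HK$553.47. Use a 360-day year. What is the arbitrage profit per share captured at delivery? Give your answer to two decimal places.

HK$15.26 per share

Fair forward: F* = S·e^(carry·T), with carry = r = 0.0459
F* = 521.99 · e^(0.0459 × 240/360) = 521.99 · e^0.030600 = 521.99 × 1.031073 = HK$538.2098
Market HK$553.47 > fair HK$538.2098: forward overpriced → cash-and-carry (buy spot, short the forward).
At maturity, profit = |F_mkt − F*| = |553.47 − 538.2098| = HK$15.26 per share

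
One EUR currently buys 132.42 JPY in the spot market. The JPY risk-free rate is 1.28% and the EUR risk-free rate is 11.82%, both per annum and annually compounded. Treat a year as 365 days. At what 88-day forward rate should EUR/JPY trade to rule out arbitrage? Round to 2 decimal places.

By covered interest parity, F = S · (1+r_JPY)^T / (1+r_EUR)^T
= 132.42 × 1.003071 / 1.027301 = 132.42 × 0.976414
F = 129.30 JPY per EUR

129.30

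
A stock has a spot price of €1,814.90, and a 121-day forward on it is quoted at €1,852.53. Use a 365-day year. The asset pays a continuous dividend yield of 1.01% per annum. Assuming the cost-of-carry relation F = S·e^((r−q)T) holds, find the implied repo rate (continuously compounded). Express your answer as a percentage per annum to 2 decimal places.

7.20%

From F = S·e^((r−q)T): (r − q) = ln(F/S)/T
ln(1852.53/1814.90) = ln(1.020734) = 0.020522
(r − q) = 0.020522 / (121/365) = 0.061905
r = ln(F/S)/T + q = 0.061905 + 0.0101 = 0.072005
r = 7.20%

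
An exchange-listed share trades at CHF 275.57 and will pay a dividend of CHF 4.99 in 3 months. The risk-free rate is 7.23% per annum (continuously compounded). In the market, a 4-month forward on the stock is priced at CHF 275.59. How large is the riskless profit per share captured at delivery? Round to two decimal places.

CHF 1.68 per share

PV(dividends) I = 4.99·e^(−0.0723·3/12) = 4.9006
Fair forward F* = (S − I)·e^(rT) = (275.57 − 4.9006)·e^0.024100 = 270.6694 × 1.024393 = 277.2718
Market CHF 275.59 < fair 277.2718: forward underpriced → reverse cash-and-carry (short the stock, invest proceeds at r, pay the dividends, go long the forward).
Profit at T = |F_mkt − F*| = |275.59 − 277.2718| = CHF 1.68 per share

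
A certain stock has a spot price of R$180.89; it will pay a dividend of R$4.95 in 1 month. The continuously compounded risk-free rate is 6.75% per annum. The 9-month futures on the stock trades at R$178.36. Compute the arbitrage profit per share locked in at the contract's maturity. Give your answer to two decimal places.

R$6.75 per share

PV(dividends) I = 4.95·e^(−0.0675·1/12) = 4.9222
Fair futures F* = (S − I)·e^(rT) = (180.89 − 4.9222)·e^0.050625 = 175.9678 × 1.051928 = 185.1055
Market R$178.36 < fair 185.1055: forward underpriced → reverse cash-and-carry (short the stock, invest proceeds at r, pay the dividends, go long the forward).
Profit at T = |F_mkt − F*| = |178.36 − 185.1055| = R$6.75 per share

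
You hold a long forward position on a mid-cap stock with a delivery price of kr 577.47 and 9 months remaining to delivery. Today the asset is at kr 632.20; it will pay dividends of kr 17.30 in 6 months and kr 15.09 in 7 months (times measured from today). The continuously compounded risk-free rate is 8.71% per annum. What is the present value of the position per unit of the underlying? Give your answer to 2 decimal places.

PV(remaining dividends) I = 17.30·e^(−0.0871·6/12) + 15.09·e^(−0.0871·7/12) = 30.9052
Current forward F = (S − I)·e^(rT) = (632.20 − 30.9052)·e^(0.0871·9/12) = 601.2948 × 1.067506 = 641.8858
Value (long) = (F − K)·e^(−rT) = (641.8858 − 577.47) × 0.936763 = 60.3423
Value = kr 60.34

kr 60.34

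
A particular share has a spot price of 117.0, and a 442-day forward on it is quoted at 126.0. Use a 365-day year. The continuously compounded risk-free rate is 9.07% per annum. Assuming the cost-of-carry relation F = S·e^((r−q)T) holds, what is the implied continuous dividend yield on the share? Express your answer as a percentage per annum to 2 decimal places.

2.95%

From F = S·e^((r−q)T): (r − q) = ln(F/S)/T
ln(126.0/117.0) = ln(1.076923) = 0.074108
(r − q) = 0.074108 / (442/365) = 0.061198
q = r − ln(F/S)/T = 0.0907 − 0.061198 = 0.029502
q = 2.95%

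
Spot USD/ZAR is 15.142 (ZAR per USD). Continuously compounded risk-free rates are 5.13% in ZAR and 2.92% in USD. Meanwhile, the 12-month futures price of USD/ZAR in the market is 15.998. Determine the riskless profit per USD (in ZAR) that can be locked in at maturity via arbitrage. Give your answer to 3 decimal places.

Fair futures: F* = S·e^(carry·T), with carry = (r_ZAR − r_USD) = 0.0513 − 0.0292 = 0.0221
F* = 15.142 · e^(0.0221 × 12/12) = 15.142 · e^0.022100 = 15.142 × 1.022346 = 15.4804
Market 15.998 > fair 15.4804: forward overpriced → cash-and-carry (buy spot, short the forward).
At maturity, profit = |F_mkt − F*| = |15.998 − 15.4804| = 0.518 per USD (in ZAR)

0.518 per USD (in ZAR)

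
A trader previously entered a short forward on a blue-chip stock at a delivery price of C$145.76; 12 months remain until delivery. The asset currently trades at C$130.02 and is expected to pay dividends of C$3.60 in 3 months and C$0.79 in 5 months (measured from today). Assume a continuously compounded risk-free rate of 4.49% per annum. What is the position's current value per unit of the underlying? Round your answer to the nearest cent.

PV(remaining dividends) I = 3.60·e^(−0.0449·3/12) + 0.79·e^(−0.0449·5/12) = 4.3352
Current forward F = (S − I)·e^(rT) = (130.02 − 4.3352)·e^(0.0449·12/12) = 125.6848 × 1.045923 = 131.4566
Value (long) = (F − K)·e^(−rT) = (131.4566 − 145.76) × 0.956093 = -13.6754
Short position value = −(long value) = C$13.68

C$13.68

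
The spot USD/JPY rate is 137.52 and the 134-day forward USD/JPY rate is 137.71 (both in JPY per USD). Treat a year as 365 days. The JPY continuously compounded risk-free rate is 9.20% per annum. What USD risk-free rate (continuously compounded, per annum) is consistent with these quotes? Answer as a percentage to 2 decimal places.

F = S·e^((r_JPY − r_USD)T) ⇒ r_USD = r_JPY − ln(F/S)/T
ln(137.71/137.52) = 0.001381; /(134/365) = 0.003762
r_USD = 0.0920 − 0.003762 = 0.088238
r_USD = 8.82%

8.82%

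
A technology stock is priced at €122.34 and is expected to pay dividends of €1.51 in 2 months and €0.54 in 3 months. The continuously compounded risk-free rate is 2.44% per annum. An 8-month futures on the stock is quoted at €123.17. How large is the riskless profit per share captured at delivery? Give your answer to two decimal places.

PV(dividends) I = 1.51·e^(−0.0244·2/12) + 0.54·e^(−0.0244·3/12) = 2.0406
Fair futures F* = (S − I)·e^(rT) = (122.34 − 2.0406)·e^0.016267 = 120.2994 × 1.016400 = 122.2723
Market €123.17 > fair 122.2723: forward overpriced → cash-and-carry (borrow at r, buy the stock and collect the dividends, short the forward).
Profit at T = |F_mkt − F*| = |123.17 − 122.2723| = €0.90 per share

€0.90 per share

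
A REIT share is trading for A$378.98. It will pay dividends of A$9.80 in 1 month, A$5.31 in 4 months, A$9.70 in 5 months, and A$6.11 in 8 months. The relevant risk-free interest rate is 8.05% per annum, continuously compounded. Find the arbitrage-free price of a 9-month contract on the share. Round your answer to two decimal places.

PV(dividends) I = 9.80·e^(−0.0805·1/12) + 5.31·e^(−0.0805·4/12) + 9.70·e^(−0.0805·5/12) + 6.11·e^(−0.0805·8/12)
I = 9.7345 + 5.1694 + 9.3800 + 5.7907 = 30.0746
F = (S − I)·e^(rT) = (378.98 − 30.0746) · e^(0.0805·9/12)
= 348.9054 · e^0.060375 = 348.9054 × 1.062235 = A$370.62

A$370.62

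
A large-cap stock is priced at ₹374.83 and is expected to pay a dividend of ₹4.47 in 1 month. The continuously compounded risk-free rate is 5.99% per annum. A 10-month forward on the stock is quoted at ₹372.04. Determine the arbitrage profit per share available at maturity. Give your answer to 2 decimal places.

₹17.30 per share

PV(dividends) I = 4.47·e^(−0.0599·1/12) = 4.4477
Fair forward F* = (S − I)·e^(rT) = (374.83 − 4.4477)·e^0.049917 = 370.3823 × 1.051184 = 389.3399
Market ₹372.04 < fair 389.3399: forward underpriced → reverse cash-and-carry (short the stock, invest proceeds at r, pay the dividends, go long the forward).
Profit at T = |F_mkt − F*| = |372.04 − 389.3399| = ₹17.30 per share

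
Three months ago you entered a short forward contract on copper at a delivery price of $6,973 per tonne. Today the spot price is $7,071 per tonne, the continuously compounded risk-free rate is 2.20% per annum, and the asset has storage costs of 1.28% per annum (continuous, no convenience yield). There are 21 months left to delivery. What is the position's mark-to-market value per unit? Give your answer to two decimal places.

-$521.54 per tonne

Current fair forward for the remaining 21 months: F = S·e^((r + u)·T), (r + u) = 0.0220 + 0.0128 = 0.0348
F = 7071 · e^(0.0348 × 21/12) = 7071 × 1.06279263 = 7515.0067
Value of long forward = (F − K)·e^(−rT) = (7515.0067 − 6973) · e^(−0.0220·21/12)
= 542.0067 × 0.96223170 = 521.54
Short position value = −(long value) = -$521.54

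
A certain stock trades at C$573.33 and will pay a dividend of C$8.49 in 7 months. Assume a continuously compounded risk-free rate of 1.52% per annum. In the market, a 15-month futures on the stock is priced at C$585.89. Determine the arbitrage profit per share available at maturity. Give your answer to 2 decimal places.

PV(dividends) I = 8.49·e^(−0.0152·7/12) = 8.4151
Fair futures F* = (S − I)·e^(rT) = (573.33 − 8.4151)·e^0.019000 = 564.9149 × 1.019182 = 575.7511
Market C$585.89 > fair 575.7511: forward overpriced → cash-and-carry (borrow at r, buy the stock and collect the dividends, short the forward).
Profit at T = |F_mkt − F*| = |585.89 − 575.7511| = C$10.14 per share

C$10.14 per share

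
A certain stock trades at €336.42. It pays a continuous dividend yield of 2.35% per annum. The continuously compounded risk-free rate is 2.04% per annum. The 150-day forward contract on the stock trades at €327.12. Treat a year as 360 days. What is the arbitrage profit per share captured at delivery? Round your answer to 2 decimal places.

€8.87 per share

Fair forward: F* = S·e^(carry·T), with carry = (r − q) = 0.0204 − 0.0235 = -0.0031
F* = 336.42 · e^(-0.0031 × 150/360) = 336.42 · e^-0.001292 = 336.42 × 0.998709 = €335.9857
Market €327.12 < fair €335.9857: forward underpriced → reverse cash-and-carry (short spot, go long the forward).
At maturity, profit = |F_mkt − F*| = |327.12 − 335.9857| = €8.87 per share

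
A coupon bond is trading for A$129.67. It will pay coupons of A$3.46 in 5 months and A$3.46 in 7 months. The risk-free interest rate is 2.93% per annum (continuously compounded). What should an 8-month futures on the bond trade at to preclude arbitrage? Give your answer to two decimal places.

A$125.27

PV(coupons) I = 3.46·e^(−0.0293·5/12) + 3.46·e^(−0.0293·7/12)
I = 3.4180 + 3.4014 = 6.8194
F = (S − I)·e^(rT) = (129.67 − 6.8194) · e^(0.0293·8/12)
= 122.8506 · e^0.019533 = 122.8506 × 1.019725 = A$125.27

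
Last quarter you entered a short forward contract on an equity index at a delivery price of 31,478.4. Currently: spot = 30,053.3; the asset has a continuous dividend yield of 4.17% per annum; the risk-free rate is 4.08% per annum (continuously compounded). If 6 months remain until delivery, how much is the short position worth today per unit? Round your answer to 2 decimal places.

Current fair forward for the remaining 6 months: F = S·e^((r − q)·T), (r − q) = 0.0408 − 0.0417 = -0.0009
F = 30053.3 · e^(-0.0009 × 6/12) = 30053.3 × 0.99955010 = 30039.7790
Value of long forward = (F − K)·e^(−rT) = (30039.7790 − 31478.4) · e^(−0.0408·6/12)
= -1438.6210 × 0.97980667 = -1409.57
Short position value = −(long value) = 1409.57

1409.57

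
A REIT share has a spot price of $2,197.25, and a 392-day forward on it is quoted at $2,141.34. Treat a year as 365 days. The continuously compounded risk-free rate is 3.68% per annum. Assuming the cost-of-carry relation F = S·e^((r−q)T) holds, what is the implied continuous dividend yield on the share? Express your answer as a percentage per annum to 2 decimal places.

From F = S·e^((r−q)T): (r − q) = ln(F/S)/T
ln(2141.34/2197.25) = ln(0.974555) = -0.025774
(r − q) = -0.025774 / (392/365) = -0.023999
q = r − ln(F/S)/T = 0.0368 + 0.023999 = 0.060799
q = 6.08%

6.08%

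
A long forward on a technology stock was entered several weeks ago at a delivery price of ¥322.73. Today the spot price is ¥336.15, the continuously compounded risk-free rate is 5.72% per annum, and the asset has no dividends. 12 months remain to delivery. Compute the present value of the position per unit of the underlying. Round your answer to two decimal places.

Current fair forward for the remaining 12 months: F = S·e^(r·T), r = 0.0572
F = 336.15 · e^(0.0572 × 12/12) = 336.15 × 1.058868 = 355.9385
Value of long forward = (F − K)·e^(−rT) = (355.9385 − 322.73) · e^(−0.0572·12/12)
= 33.2085 × 0.944405 = 31.36

¥31.36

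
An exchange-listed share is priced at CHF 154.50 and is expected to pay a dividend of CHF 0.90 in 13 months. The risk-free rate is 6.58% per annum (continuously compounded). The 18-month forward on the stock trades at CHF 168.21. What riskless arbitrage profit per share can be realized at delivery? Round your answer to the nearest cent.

CHF 1.39 per share

PV(dividends) I = 0.90·e^(−0.0658·13/12) = 0.8381
Fair forward F* = (S − I)·e^(rT) = (154.50 − 0.8381)·e^0.098700 = 153.6619 × 1.103735 = 169.6020
Market CHF 168.21 < fair 169.6020: forward underpriced → reverse cash-and-carry (short the stock, invest proceeds at r, pay the dividends, go long the forward).
Profit at T = |F_mkt − F*| = |168.21 − 169.6020| = CHF 1.39 per share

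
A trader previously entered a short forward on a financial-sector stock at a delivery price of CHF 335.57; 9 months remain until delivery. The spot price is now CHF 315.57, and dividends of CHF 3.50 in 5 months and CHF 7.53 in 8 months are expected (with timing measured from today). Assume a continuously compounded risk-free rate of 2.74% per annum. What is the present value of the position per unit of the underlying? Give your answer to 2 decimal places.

PV(remaining dividends) I = 3.50·e^(−0.0274·5/12) + 7.53·e^(−0.0274·8/12) = 10.8540
Current forward F = (S − I)·e^(rT) = (315.57 − 10.8540)·e^(0.0274·9/12) = 304.7160 × 1.020763 = 311.0428
Value (long) = (F − K)·e^(−rT) = (311.0428 − 335.57) × 0.979660 = -24.0283
Short position value = −(long value) = CHF 24.03

CHF 24.03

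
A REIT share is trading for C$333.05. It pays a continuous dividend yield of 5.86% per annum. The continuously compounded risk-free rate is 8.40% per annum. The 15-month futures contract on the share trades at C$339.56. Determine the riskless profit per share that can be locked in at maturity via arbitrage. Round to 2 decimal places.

Fair futures: F* = S·e^(carry·T), with carry = (r − q) = 0.0840 − 0.0586 = 0.0254
F* = 333.05 · e^(0.0254 × 15/12) = 333.05 · e^0.031750 = 333.05 × 1.032259 = C$343.7939
Market C$339.56 < fair C$343.7939: forward underpriced → reverse cash-and-carry (short spot, go long the forward).
At maturity, profit = |F_mkt − F*| = |339.56 − 343.7939| = C$4.23 per share

C$4.23 per share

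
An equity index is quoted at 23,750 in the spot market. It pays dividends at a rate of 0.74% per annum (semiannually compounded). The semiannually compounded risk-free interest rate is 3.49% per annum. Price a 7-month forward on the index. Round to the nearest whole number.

F = S · (1+r/2)^(2T) / (1+q/2)^(2T)
= 23750 × 1.020388 / 1.004318 = 23750 × 1.016001
F = 24,130

24,130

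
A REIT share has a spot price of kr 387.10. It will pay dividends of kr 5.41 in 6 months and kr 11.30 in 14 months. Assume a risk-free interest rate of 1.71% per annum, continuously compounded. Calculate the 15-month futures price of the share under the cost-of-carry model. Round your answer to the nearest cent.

kr 378.67

PV(dividends) I = 5.41·e^(−0.0171·6/12) + 11.30·e^(−0.0171·14/12)
I = 5.3639 + 11.0768 = 16.4407
F = (S − I)·e^(rT) = (387.10 − 16.4407) · e^(0.0171·15/12)
= 370.6593 · e^0.021375 = 370.6593 × 1.021605 = kr 378.67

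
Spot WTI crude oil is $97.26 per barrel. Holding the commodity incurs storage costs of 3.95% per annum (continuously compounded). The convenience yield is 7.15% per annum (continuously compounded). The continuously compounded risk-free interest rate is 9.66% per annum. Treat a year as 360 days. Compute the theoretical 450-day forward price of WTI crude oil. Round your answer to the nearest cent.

Net carry = r + u − y = 0.0966 + 0.0395 − 0.0715 = 0.0646
F = S·e^((r+u−y)T) = 97.26 · e^(0.0646 × 450/360) = 97.26 · e^0.080750
= 97.26 × 1.084100 = $105.44 per barrel

$105.44 per barrel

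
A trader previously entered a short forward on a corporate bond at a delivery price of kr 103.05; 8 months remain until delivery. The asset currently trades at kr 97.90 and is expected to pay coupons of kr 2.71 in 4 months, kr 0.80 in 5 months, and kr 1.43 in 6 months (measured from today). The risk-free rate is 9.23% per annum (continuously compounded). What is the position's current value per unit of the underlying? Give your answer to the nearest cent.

kr 3.76

PV(remaining coupons) I = 2.71·e^(−0.0923·4/12) + 0.80·e^(−0.0923·5/12) + 1.43·e^(−0.0923·6/12) = 4.7632
Current forward F = (S − I)·e^(rT) = (97.90 − 4.7632)·e^(0.0923·8/12) = 93.1368 × 1.063466 = 99.0478
Value (long) = (F − K)·e^(−rT) = (99.0478 − 103.05) × 0.940322 = -3.7634
Short position value = −(long value) = kr 3.76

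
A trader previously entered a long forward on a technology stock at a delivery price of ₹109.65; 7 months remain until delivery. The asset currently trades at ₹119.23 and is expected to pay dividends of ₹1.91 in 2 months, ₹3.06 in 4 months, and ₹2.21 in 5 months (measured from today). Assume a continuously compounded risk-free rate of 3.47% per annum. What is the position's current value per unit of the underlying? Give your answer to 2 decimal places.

PV(remaining dividends) I = 1.91·e^(−0.0347·2/12) + 3.06·e^(−0.0347·4/12) + 2.21·e^(−0.0347·5/12) = 7.1021
Current forward F = (S − I)·e^(rT) = (119.23 − 7.1021)·e^(0.0347·7/12) = 112.1279 × 1.020448 = 114.4207
Value (long) = (F − K)·e^(−rT) = (114.4207 − 109.65) × 0.979962 = 4.6751
Value = ₹4.68

₹4.68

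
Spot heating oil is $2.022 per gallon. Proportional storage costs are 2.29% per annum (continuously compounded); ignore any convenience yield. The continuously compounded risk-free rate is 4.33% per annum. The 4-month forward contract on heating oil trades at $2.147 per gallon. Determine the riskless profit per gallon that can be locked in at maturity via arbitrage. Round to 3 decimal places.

$0.080 per gallon

Fair forward: F* = S·e^(carry·T), with carry = (r + u) = 0.0433 + 0.0229 = 0.0662
F* = 2.022 · e^(0.0662 × 4/12) = 2.022 · e^0.022067 = 2.022 × 1.022312 = $2.0671
Market $2.147 > fair $2.0671: forward overpriced → cash-and-carry (buy spot, short the forward).
At maturity, profit = |F_mkt − F*| = |2.147 − 2.0671| = $0.080 per gallon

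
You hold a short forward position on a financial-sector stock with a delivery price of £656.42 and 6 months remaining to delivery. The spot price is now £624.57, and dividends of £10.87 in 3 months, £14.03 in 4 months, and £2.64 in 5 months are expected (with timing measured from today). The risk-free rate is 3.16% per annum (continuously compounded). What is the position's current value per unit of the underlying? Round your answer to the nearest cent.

PV(remaining dividends) I = 10.87·e^(−0.0316·3/12) + 14.03·e^(−0.0316·4/12) + 2.64·e^(−0.0316·5/12) = 27.2729
Current forward F = (S − I)·e^(rT) = (624.57 − 27.2729)·e^(0.0316·6/12) = 597.2971 × 1.015925 = 606.8091
Value (long) = (F − K)·e^(−rT) = (606.8091 − 656.42) × 0.984324 = -48.8332
Short position value = −(long value) = £48.83

£48.83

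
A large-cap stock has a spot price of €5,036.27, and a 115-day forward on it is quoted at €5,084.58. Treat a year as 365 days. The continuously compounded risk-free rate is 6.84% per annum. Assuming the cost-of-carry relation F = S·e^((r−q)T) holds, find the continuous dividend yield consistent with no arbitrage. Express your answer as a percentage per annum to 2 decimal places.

From F = S·e^((r−q)T): (r − q) = ln(F/S)/T
ln(5084.58/5036.27) = ln(1.009592) = 0.009546
(r − q) = 0.009546 / (115/365) = 0.030298
q = r − ln(F/S)/T = 0.0684 − 0.030298 = 0.038102
q = 3.81%

3.81%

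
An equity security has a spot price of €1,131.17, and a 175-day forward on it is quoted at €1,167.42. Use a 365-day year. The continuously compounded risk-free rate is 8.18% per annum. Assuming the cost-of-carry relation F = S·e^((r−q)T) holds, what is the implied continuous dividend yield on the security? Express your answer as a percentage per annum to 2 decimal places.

1.60%

From F = S·e^((r−q)T): (r − q) = ln(F/S)/T
ln(1167.42/1131.17) = ln(1.032046) = 0.031543
(r − q) = 0.031543 / (175/365) = 0.065790
q = r − ln(F/S)/T = 0.0818 − 0.065790 = 0.016010
q = 1.60%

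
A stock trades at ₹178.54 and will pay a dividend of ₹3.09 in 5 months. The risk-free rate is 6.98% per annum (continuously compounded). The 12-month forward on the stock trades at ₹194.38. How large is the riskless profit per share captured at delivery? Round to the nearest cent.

₹6.15 per share

PV(dividends) I = 3.09·e^(−0.0698·5/12) = 3.0014
Fair forward F* = (S − I)·e^(rT) = (178.54 − 3.0014)·e^0.069800 = 175.5386 × 1.072294 = 188.2290
Market ₹194.38 > fair 188.2290: forward overpriced → cash-and-carry (borrow at r, buy the stock and collect the dividends, short the forward).
Profit at T = |F_mkt − F*| = |194.38 − 188.2290| = ₹6.15 per share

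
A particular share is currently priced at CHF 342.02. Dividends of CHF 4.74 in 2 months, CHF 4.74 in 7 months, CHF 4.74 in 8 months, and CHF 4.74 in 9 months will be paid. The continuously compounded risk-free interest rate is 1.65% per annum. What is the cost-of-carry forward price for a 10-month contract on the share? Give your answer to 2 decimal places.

PV(dividends) I = 4.74·e^(−0.0165·2/12) + 4.74·e^(−0.0165·7/12) + 4.74·e^(−0.0165·8/12) + 4.74·e^(−0.0165·9/12)
I = 4.7270 + 4.6946 + 4.6881 + 4.6817 = 18.7914
F = (S − I)·e^(rT) = (342.02 − 18.7914) · e^(0.0165·10/12)
= 323.2286 · e^0.013750 = 323.2286 × 1.013845 = CHF 327.70

CHF 327.70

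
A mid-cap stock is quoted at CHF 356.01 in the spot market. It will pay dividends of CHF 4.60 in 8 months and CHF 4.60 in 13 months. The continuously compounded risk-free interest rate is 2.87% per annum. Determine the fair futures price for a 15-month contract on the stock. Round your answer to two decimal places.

CHF 359.71

PV(dividends) I = 4.60·e^(−0.0287·8/12) + 4.60·e^(−0.0287·13/12)
I = 4.5128 + 4.4592 = 8.9720
F = (S − I)·e^(rT) = (356.01 − 8.9720) · e^(0.0287·15/12)
= 347.0380 · e^0.035875 = 347.0380 × 1.036526 = CHF 359.71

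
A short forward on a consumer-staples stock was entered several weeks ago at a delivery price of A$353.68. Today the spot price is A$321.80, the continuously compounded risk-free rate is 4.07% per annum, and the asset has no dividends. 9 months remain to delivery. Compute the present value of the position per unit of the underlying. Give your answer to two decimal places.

Current fair forward for the remaining 9 months: F = S·e^(r·T), r = 0.0407
F = 321.80 · e^(0.0407 × 9/12) = 321.80 × 1.030996 = 331.7745
Value of long forward = (F − K)·e^(−rT) = (331.7745 − 353.68) · e^(−0.0407·9/12)
= -21.9055 × 0.969936 = -21.25
Short position value = −(long value) = A$21.25

A$21.25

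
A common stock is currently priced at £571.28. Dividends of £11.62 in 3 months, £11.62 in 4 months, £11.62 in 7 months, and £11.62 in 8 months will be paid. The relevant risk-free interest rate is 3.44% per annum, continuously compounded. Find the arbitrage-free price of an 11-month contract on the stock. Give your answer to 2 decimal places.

£542.36

PV(dividends) I = 11.62·e^(−0.0344·3/12) + 11.62·e^(−0.0344·4/12) + 11.62·e^(−0.0344·7/12) + 11.62·e^(−0.0344·8/12)
I = 11.5205 + 11.4875 + 11.3891 + 11.3565 = 45.7536
F = (S − I)·e^(rT) = (571.28 − 45.7536) · e^(0.0344·11/12)
= 525.5264 · e^0.031533 = 525.5264 × 1.032035 = £542.36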